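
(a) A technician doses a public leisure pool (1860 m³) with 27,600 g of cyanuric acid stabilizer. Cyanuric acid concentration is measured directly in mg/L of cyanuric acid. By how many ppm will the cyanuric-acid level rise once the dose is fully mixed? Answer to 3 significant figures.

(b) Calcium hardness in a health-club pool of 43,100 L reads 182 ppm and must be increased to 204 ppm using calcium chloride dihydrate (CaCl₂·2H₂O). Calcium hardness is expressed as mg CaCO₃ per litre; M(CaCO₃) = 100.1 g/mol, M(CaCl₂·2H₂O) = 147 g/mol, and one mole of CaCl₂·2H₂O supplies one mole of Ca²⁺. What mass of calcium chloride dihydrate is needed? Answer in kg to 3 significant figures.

(a) 14.8 ppm; (b) 1.39 kg

(a) Volume: 1860 m³ = 1,860,000 L.
(a) Rise: 27,600 g / 1,860,000 L × 1000 = 14.84 mg/L.

(b) Hardness to add: (204 − 182) = 22 mg/L as CaCO₃ × 43,100 L = 948.2 g as CaCO₃.
(b) Moles of Ca²⁺ (1 mol Ca²⁺ ≡ 1 mol CaCO₃): 948.2 / 100.1 g/mol = 9.473 mol.
(b) Mass of CaCl₂·2H₂O: 9.473 × 147 = 1392 g.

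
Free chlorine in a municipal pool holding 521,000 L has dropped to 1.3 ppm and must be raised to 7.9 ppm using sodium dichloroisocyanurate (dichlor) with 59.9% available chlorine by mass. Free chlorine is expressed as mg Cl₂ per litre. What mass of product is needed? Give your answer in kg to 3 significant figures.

5.74 kg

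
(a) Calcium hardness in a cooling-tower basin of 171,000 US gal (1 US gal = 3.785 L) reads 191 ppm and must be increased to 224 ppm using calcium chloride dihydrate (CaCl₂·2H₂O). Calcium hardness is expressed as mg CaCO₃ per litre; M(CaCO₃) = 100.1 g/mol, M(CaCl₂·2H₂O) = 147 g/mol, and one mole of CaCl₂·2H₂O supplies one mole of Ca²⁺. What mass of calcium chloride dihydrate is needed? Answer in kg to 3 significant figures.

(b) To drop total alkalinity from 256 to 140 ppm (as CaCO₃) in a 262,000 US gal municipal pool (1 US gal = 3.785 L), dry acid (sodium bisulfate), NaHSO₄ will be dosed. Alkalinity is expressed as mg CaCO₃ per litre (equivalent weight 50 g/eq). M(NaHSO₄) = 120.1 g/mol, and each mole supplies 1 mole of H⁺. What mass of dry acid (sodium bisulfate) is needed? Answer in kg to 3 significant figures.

(a) Volume: 171,000 US gal × 3.785 L/gal = 647,235 L.
(a) Hardness to add: (224 − 191) = 33 mg/L as CaCO₃ × 647,235 L = 21,360 g as CaCO₃.
(a) Moles of Ca²⁺ (1 mol Ca²⁺ ≡ 1 mol CaCO₃): 21,360 / 100.1 g/mol = 213.4 mol.
(a) Mass of CaCl₂·2H₂O: 213.4 × 147 = 31,370 g.

(b) Volume: 262,000 US gal × 3.785 L/gal = 991,670 L.
(b) Alkalinity to neutralize: (256 − 140) = 116 mg/L as CaCO₃ × 991,670 L = 115,000 g as CaCO₃.
(b) Equivalents of H⁺ required: 115,000 ÷ 50 g/eq = 2301 eq = 2301 mol NaHSO₄.
(b) Mass of NaHSO₄: 2301 × 120.1 = 276,300 g.

(a) 31.4 kg; (b) 276 kg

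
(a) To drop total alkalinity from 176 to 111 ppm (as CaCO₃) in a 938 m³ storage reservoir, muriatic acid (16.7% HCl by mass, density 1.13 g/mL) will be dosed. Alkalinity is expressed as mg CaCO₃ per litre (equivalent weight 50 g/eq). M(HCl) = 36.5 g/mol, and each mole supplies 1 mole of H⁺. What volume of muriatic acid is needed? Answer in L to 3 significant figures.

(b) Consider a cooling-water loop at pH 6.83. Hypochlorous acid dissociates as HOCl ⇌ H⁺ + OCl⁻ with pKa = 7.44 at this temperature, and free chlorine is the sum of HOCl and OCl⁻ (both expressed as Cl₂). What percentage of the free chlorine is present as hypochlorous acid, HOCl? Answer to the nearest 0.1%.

(a) 236 L; (b) 80.3%

(a) Volume: 938 m³ = 938,000 L.
(a) Alkalinity to neutralize: (176 − 111) = 65 mg/L as CaCO₃ × 938,000 L = 60,970 g as CaCO₃.
(a) Equivalents of H⁺ required: 60,970 ÷ 50 g/eq = 1219 eq = 1219 mol HCl.
(a) Mass of HCl: 1219 × 36.5 = 44,510 g.
(a) Mass of 16.7% solution: 44,510 / 0.167 = 266,500 g.
(a) Volume: 266,500 g ÷ 1.13 g/mL = 235,900 mL.

(b) [OCl⁻]/[HOCl] = 10^(pH − pKa) = 10^(6.83 − 7.44) = 10^-0.61 = 0.2455.
(b) Fraction as HOCl = 1 / (1 + 0.2455) = 0.8029.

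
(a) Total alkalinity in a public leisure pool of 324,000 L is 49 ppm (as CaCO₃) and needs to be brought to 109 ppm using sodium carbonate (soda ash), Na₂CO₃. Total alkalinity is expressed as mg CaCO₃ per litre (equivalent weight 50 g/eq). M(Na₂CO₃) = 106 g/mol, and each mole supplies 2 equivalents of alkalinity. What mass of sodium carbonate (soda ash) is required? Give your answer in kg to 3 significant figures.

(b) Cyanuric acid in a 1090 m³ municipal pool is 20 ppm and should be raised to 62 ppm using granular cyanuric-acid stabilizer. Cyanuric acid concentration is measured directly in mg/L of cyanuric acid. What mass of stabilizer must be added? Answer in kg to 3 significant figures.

(a) Alkalinity to add: (109 − 49) = 60 mg/L as CaCO₃ × 324,000 L = 19,440 g as CaCO₃.
(a) Equivalents: 19,440 g ÷ 50 g/eq = 388.8 eq.
(a) Each mole of Na₂CO₃ supplies 2 eq, so 388.8 / 2 = 194.4 mol.
(a) Mass: 194.4 mol × 106 g/mol = 20,610 g.

(b) Volume: 1090 m³ = 1,090,000 L.
(b) CYA to add: (62 − 20) = 42 mg/L × 1,090,000 L = 45,780 g cyanuric acid.

(a) 20.6 kg; (b) 45.8 kg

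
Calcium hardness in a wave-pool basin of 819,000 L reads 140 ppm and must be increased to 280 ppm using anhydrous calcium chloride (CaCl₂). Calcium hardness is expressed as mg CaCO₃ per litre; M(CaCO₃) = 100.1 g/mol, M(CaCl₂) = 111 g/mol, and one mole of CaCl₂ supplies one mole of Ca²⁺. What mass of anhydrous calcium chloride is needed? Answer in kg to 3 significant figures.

Hardness to add: (280 − 140) = 140 mg/L as CaCO₃ × 819,000 L = 114,700 g as CaCO₃.
Moles of Ca²⁺ (1 mol Ca²⁺ ≡ 1 mol CaCO₃): 114,700 / 100.1 g/mol = 1145 mol.
Mass of CaCl₂: 1145 × 111 = 127,100 g.

127 kg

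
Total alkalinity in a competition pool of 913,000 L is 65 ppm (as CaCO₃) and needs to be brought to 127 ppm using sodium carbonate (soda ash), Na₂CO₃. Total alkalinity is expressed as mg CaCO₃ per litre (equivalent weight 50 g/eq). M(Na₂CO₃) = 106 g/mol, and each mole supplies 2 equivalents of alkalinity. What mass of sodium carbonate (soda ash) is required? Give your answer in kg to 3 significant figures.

60.0 kg

Alkalinity to add: (127 − 65) = 62 mg/L as CaCO₃ × 913,000 L = 56,610 g as CaCO₃.
Equivalents: 56,610 g ÷ 50 g/eq = 1132 eq.
Each mole of Na₂CO₃ supplies 2 eq, so 1132 / 2 = 566.1 mol.
Mass: 566.1 mol × 106 g/mol = 60,000 g.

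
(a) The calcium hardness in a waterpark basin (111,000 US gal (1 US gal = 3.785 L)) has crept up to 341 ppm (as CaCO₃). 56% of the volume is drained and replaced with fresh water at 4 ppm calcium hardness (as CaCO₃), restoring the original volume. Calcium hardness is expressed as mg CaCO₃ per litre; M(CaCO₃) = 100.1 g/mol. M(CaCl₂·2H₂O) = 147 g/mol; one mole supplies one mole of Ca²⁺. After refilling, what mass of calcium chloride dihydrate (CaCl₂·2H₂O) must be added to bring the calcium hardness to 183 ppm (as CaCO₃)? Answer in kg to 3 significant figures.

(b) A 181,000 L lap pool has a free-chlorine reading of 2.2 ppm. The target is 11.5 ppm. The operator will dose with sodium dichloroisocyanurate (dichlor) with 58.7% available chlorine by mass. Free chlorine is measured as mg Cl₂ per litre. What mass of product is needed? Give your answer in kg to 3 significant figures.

(a) 19.0 kg; (b) 2.87 kg

(a) Volume: 111,000 US gal × 3.785 L/gal = 420,135 L.
(a) After draining 56% and refilling: 341 × 0.44 + 4 × 0.56 = 152.28 ppm.
(a) Deficit to target: 183 − 152.28 = 30.72 mg/L.
(a) As CaCO₃: 30.72 mg/L × 420,135 L = 12,910 g; ÷ 100.1 = 128.9 mol Ca²⁺.
(a) Mass: 128.9 × 147 = 18,950 g.

(b) Chlorine deficit: 11.5 − 2.2 = 9.3 ppm = 9.3 mg/L as Cl₂.
(b) Cl₂ equivalent needed: 9.3 mg/L × 181,000 L = 1,683,000 mg = 1683 g.
(b) Product at 58.7% available chlorine: 1683 / 0.587 = 2868 g.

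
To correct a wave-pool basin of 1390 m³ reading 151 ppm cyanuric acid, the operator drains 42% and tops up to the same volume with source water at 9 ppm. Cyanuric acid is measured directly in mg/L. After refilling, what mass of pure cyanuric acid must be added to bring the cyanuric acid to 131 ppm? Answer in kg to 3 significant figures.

55.1 kg

Volume: 1390 m³ = 1,390,000 L.
After draining 42% and refilling: 151 × 0.58 + 9 × 0.42 = 91.36 ppm.
Deficit to target: 131 − 91.36 = 39.64 mg/L.
Mass: 39.64 mg/L × 1,390,000 L = 55,100 g cyanuric acid.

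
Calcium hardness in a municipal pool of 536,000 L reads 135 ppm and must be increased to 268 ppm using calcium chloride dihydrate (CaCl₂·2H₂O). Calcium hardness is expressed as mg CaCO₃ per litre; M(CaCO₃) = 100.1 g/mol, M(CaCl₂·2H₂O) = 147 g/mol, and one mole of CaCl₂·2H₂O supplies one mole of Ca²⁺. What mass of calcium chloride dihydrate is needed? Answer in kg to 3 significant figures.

105 kg

Hardness to add: (268 − 135) = 133 mg/L as CaCO₃ × 536,000 L = 71,290 g as CaCO₃.
Moles of Ca²⁺ (1 mol Ca²⁺ ≡ 1 mol CaCO₃): 71,290 / 100.1 g/mol = 712.2 mol.
Mass of CaCl₂·2H₂O: 712.2 × 147 = 104,700 g.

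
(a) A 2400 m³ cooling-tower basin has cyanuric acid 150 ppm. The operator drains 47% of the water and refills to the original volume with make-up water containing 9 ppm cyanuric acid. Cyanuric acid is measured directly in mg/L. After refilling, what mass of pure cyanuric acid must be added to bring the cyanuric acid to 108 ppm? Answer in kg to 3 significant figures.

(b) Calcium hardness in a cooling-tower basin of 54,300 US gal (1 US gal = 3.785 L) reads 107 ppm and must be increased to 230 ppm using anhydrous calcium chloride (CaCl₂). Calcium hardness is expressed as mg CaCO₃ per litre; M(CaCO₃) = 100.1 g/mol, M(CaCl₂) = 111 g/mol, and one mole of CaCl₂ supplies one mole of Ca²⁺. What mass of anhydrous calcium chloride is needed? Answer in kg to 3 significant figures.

(a) Volume: 2400 m³ = 2,400,000 L.
(a) After draining 47% and refilling: 150 × 0.53 + 9 × 0.47 = 83.73 ppm.
(a) Deficit to target: 108 − 83.73 = 24.27 mg/L.
(a) Mass: 24.27 mg/L × 2,400,000 L = 58,250 g cyanuric acid.

(b) Volume: 54,300 US gal × 3.785 L/gal = 205,526 L.
(b) Hardness to add: (230 − 107) = 123 mg/L as CaCO₃ × 205,526 L = 25,280 g as CaCO₃.
(b) Moles of Ca²⁺ (1 mol Ca²⁺ ≡ 1 mol CaCO₃): 25,280 / 100.1 g/mol = 252.5 mol.
(b) Mass of CaCl₂: 252.5 × 111 = 28,030 g.

(a) 58.2 kg; (b) 28.0 kg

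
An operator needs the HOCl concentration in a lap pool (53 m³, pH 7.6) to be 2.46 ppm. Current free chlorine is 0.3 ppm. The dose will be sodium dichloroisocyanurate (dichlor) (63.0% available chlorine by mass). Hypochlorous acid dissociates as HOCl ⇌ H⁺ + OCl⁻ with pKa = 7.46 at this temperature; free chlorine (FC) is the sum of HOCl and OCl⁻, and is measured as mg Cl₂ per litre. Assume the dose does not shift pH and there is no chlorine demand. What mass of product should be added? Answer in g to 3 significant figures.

Volume: 53 m³ = 53,000 L.
[OCl⁻]/[HOCl] = 10^(pH − pKa) = 10^(7.6 − 7.46) = 1.38; fraction as HOCl = 1/(1 + 1.38) = 0.4201.
Free chlorine required for 2.46 ppm HOCl: 2.46 / 0.4201 = 5.856 ppm.
FC to add: 5.856 − 0.3 = 5.556 mg/L as Cl₂.
Cl₂ equivalent: 5.556 mg/L × 53,000 L = 294.5 g.
Product at 63.0% available Cl: 294.5 / 0.63 = 467.4 g.

467 g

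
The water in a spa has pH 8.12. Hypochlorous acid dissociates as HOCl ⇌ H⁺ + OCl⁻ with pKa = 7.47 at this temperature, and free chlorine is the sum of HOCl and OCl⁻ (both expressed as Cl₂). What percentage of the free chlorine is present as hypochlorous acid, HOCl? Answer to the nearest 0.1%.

18.3%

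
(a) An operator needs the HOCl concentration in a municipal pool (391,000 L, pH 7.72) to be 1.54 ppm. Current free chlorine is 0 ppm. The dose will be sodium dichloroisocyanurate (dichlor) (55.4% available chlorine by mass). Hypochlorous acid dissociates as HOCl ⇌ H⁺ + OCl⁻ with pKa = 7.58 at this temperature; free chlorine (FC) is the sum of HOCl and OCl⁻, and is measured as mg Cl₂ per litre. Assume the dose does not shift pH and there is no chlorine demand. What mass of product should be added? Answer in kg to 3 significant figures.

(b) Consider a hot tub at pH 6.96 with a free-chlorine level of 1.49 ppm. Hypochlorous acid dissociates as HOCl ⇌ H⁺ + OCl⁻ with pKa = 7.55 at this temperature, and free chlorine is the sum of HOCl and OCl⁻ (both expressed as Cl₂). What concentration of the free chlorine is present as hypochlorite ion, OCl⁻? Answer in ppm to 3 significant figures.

(a) 2.59 kg; (b) 0.305 ppm

(a) [OCl⁻]/[HOCl] = 10^(pH − pKa) = 10^(7.72 − 7.58) = 1.38; fraction as HOCl = 1/(1 + 1.38) = 0.4201.
(a) Free chlorine required for 1.54 ppm HOCl: 1.54 / 0.4201 = 3.666 ppm.
(a) FC to add: 3.666 − 0 = 3.666 mg/L as Cl₂.
(a) Cl₂ equivalent: 3.666 mg/L × 391,000 L = 1433 g.
(a) Product at 55.4% available Cl: 1433 / 0.554 = 2587 g.

(b) [OCl⁻]/[HOCl] = 10^(pH − pKa) = 10^(6.96 − 7.55) = 10^-0.59 = 0.257.
(b) Fraction as HOCl = 1 / (1 + 0.257) = 0.7955.
(b) OCl⁻ = (1 − 0.7955) × 1.49 ppm = 0.3047 ppm.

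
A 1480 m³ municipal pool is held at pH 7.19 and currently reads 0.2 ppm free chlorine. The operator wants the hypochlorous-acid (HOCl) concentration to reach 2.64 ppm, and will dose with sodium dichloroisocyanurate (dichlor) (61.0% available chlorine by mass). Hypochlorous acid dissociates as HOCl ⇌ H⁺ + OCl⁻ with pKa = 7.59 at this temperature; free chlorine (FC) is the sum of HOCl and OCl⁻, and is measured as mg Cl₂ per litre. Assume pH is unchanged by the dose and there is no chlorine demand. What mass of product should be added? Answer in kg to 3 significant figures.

Volume: 1480 m³ = 1,480,000 L.
[OCl⁻]/[HOCl] = 10^(pH − pKa) = 10^(7.19 − 7.59) = 0.3981; fraction as HOCl = 1/(1 + 0.3981) = 0.7153.
Free chlorine required for 2.64 ppm HOCl: 2.64 / 0.7153 = 3.691 ppm.
FC to add: 3.691 − 0.2 = 3.491 mg/L as Cl₂.
Cl₂ equivalent: 3.491 mg/L × 1,480,000 L = 5167 g.
Product at 61.0% available Cl: 5167 / 0.61 = 8470 g.

8.47 kg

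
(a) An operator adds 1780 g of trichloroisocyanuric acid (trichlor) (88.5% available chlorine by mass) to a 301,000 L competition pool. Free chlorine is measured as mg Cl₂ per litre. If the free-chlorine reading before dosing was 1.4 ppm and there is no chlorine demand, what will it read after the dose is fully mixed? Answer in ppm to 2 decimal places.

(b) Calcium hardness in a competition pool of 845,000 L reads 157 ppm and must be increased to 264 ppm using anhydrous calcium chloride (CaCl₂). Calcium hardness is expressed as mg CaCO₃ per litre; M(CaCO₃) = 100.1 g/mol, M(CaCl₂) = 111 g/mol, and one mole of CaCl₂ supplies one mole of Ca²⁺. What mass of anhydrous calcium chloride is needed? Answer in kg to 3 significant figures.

(a) 6.63 ppm; (b) 100 kg

(a) Available chlorine delivered: 1780 g × 0.885 = 1575 g as Cl₂.
(a) Concentration rise: 1575 g / 301,000 L = 5.234 mg/L = 5.23 ppm.
(a) Final FC: 1.4 + 5.23 = 6.63 ppm.

(b) Hardness to add: (264 − 157) = 107 mg/L as CaCO₃ × 845,000 L = 90,420 g as CaCO₃.
(b) Moles of Ca²⁺ (1 mol Ca²⁺ ≡ 1 mol CaCO₃): 90,420 / 100.1 g/mol = 903.2 mol.
(b) Mass of CaCl₂: 903.2 × 111 = 100,300 g.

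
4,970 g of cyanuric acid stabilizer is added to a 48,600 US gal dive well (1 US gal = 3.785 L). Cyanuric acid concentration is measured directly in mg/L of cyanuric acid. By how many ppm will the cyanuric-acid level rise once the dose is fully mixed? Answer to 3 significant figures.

Volume: 48,600 US gal × 3.785 L/gal = 183,951 L.
Rise: 4,970 g / 183,951 L × 1000 = 27.02 mg/L.

27.0 ppm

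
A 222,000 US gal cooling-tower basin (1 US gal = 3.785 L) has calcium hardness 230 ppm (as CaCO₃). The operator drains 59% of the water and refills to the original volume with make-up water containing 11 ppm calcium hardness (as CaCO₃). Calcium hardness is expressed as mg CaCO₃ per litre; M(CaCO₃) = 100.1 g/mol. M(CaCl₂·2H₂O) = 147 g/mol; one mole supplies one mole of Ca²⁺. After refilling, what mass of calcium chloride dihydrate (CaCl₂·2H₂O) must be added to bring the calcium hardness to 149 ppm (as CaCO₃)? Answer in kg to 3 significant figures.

59.5 kg

Volume: 222,000 US gal × 3.785 L/gal = 840,270 L.
After draining 59% and refilling: 230 × 0.41 + 11 × 0.59 = 100.79 ppm.
Deficit to target: 149 − 100.79 = 48.21 mg/L.
As CaCO₃: 48.21 mg/L × 840,270 L = 40,510 g; ÷ 100.1 = 404.7 mol Ca²⁺.
Mass: 404.7 × 147 = 59,490 g.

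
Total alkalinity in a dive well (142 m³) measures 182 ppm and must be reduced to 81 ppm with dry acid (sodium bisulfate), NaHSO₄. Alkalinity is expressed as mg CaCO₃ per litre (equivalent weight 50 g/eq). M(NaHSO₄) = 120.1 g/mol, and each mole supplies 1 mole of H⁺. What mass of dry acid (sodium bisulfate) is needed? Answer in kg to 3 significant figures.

34.4 kg

Volume: 142 m³ = 142,000 L.
Alkalinity to neutralize: (182 − 81) = 101 mg/L as CaCO₃ × 142,000 L = 14,340 g as CaCO₃.
Equivalents of H⁺ required: 14,340 ÷ 50 g/eq = 286.8 eq = 286.8 mol NaHSO₄.
Mass of NaHSO₄: 286.8 × 120.1 = 34,450 g.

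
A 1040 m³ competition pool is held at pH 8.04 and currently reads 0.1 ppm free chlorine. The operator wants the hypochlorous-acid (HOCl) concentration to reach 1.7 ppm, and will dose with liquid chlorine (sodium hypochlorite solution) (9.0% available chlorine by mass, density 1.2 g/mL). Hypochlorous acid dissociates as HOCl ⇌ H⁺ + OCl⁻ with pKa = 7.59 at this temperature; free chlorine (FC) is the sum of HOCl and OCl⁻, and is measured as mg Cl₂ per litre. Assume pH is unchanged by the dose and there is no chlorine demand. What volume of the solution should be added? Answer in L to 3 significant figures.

Volume: 1040 m³ = 1,040,000 L.
[OCl⁻]/[HOCl] = 10^(pH − pKa) = 10^(8.04 − 7.59) = 2.818; fraction as HOCl = 1/(1 + 2.818) = 0.2619.
Free chlorine required for 1.7 ppm HOCl: 1.7 / 0.2619 = 6.491 ppm.
FC to add: 6.491 − 0.1 = 6.391 mg/L as Cl₂.
Cl₂ equivalent: 6.391 mg/L × 1,040,000 L = 6647 g.
Product at 9.0% available Cl: 6647 / 0.09 = 73,850 g.
Volume: 73,850 g ÷ 1.2 g/mL = 61,550 mL.

61.5 L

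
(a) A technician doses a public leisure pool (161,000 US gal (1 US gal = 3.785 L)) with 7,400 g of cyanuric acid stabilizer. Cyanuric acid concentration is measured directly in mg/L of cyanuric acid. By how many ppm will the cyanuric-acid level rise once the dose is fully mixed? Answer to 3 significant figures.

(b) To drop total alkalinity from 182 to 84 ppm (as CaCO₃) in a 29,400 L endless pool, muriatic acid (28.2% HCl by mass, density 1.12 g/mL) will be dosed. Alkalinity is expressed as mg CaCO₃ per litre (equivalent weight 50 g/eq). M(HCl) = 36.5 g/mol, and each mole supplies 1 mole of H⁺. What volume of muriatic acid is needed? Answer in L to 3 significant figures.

(a) 12.1 ppm; (b) 6.66 L

(a) Volume: 161,000 US gal × 3.785 L/gal = 609,385 L.
(a) Rise: 7,400 g / 609,385 L × 1000 = 12.14 mg/L.

(b) Alkalinity to neutralize: (182 − 84) = 98 mg/L as CaCO₃ × 29,400 L = 2881 g as CaCO₃.
(b) Equivalents of H⁺ required: 2881 ÷ 50 g/eq = 57.62 eq = 57.62 mol HCl.
(b) Mass of HCl: 57.62 × 36.5 = 2103 g.
(b) Mass of 28.2% solution: 2103 / 0.282 = 7458 g.
(b) Volume: 7458 g ÷ 1.12 g/mL = 6659 mL.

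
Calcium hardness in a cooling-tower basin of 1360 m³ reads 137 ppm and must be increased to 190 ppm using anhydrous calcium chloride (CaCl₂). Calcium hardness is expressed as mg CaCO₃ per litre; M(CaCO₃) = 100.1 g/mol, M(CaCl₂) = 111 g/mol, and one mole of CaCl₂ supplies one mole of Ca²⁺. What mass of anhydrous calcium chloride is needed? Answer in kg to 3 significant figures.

Volume: 1360 m³ = 1,360,000 L.
Hardness to add: (190 − 137) = 53 mg/L as CaCO₃ × 1,360,000 L = 72,080 g as CaCO₃.
Moles of Ca²⁺ (1 mol Ca²⁺ ≡ 1 mol CaCO₃): 72,080 / 100.1 g/mol = 720.1 mol.
Mass of CaCl₂: 720.1 × 111 = 79,930 g.

79.9 kg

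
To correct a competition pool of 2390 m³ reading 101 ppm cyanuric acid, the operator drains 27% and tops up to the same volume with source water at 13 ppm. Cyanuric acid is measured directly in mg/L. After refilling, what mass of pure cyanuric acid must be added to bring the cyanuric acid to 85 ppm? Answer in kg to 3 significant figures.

18.5 kg

Volume: 2390 m³ = 2,390,000 L.
After draining 27% and refilling: 101 × 0.73 + 13 × 0.27 = 77.24 ppm.
Deficit to target: 85 − 77.24 = 7.76 mg/L.
Mass: 7.76 mg/L × 2,390,000 L = 18,550 g cyanuric acid.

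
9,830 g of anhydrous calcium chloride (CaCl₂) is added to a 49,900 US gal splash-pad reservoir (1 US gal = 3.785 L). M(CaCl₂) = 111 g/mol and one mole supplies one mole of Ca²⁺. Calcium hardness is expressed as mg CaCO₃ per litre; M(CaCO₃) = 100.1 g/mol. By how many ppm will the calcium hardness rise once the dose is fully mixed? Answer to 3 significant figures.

46.9 ppm

Volume: 49,900 US gal × 3.785 L/gal = 188,872 L.
Moles of Ca²⁺: 9,830 g ÷ 111 g/mol = 88.56 mol.
As CaCO₃: 88.56 mol × 100.1 g/mol = 8865 g.
Rise: 8865 g / 188,872 L × 1000 = 46.94 mg/L.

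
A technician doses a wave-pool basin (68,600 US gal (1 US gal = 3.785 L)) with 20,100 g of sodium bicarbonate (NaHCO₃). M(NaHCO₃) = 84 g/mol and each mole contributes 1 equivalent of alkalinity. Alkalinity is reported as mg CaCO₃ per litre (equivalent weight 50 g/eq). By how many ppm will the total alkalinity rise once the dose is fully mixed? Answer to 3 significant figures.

Volume: 68,600 US gal × 3.785 L/gal = 259,651 L.
Moles of NaHCO₃: 20,100 g ÷ 84 g/mol = 239.3 mol → 239.3 eq of alkalinity.
As CaCO₃: 239.3 eq × 50 g/eq = 11,960 g.
Rise: 11,960 g / 259,651 L × 1000 = 46.08 mg/L.

46.1 ppm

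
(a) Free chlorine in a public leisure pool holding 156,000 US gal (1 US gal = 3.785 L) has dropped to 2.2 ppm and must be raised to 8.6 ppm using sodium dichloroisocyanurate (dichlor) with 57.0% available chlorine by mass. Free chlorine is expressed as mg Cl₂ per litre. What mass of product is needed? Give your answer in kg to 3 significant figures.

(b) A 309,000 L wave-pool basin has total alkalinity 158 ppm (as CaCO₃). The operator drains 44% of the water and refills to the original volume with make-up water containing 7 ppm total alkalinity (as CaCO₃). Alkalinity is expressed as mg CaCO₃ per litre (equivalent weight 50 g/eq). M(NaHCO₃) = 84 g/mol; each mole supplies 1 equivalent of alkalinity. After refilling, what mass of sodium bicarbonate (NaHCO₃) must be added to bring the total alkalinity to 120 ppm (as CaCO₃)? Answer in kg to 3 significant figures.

(a) Volume: 156,000 US gal × 3.785 L/gal = 590,460 L.
(a) Chlorine deficit: 8.6 − 2.2 = 6.4 ppm = 6.4 mg/L as Cl₂.
(a) Cl₂ equivalent needed: 6.4 mg/L × 590,460 L = 3,779,000 mg = 3779 g.
(a) Product at 57.0% available chlorine: 3779 / 0.57 = 6630 g.

(b) After draining 44% and refilling: 158 × 0.56 + 7 × 0.44 = 91.56 ppm.
(b) Deficit to target: 120 − 91.56 = 28.44 mg/L.
(b) As CaCO₃: 28.44 mg/L × 309,000 L = 8788 g; ÷ 50 g/eq ÷ 1 = 175.8 mol NaHCO₃.
(b) Mass: 175.8 × 84 = 14,760 g.

(a) 6.63 kg; (b) 14.8 kg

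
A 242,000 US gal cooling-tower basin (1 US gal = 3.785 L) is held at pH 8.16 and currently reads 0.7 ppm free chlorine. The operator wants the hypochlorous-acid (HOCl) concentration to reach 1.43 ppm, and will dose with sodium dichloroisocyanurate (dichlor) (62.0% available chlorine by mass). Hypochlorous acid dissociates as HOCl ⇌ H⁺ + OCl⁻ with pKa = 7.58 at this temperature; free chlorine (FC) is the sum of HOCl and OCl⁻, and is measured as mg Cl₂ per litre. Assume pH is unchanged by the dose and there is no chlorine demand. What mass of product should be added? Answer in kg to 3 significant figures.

Volume: 242,000 US gal × 3.785 L/gal = 915,970 L.
[OCl⁻]/[HOCl] = 10^(pH − pKa) = 10^(8.16 − 7.58) = 3.802; fraction as HOCl = 1/(1 + 3.802) = 0.2083.
Free chlorine required for 1.43 ppm HOCl: 1.43 / 0.2083 = 6.867 ppm.
FC to add: 6.867 − 0.7 = 6.167 mg/L as Cl₂.
Cl₂ equivalent: 6.167 mg/L × 915,970 L = 5649 g.
Product at 62.0% available Cl: 5649 / 0.62 = 9111 g.

9.11 kg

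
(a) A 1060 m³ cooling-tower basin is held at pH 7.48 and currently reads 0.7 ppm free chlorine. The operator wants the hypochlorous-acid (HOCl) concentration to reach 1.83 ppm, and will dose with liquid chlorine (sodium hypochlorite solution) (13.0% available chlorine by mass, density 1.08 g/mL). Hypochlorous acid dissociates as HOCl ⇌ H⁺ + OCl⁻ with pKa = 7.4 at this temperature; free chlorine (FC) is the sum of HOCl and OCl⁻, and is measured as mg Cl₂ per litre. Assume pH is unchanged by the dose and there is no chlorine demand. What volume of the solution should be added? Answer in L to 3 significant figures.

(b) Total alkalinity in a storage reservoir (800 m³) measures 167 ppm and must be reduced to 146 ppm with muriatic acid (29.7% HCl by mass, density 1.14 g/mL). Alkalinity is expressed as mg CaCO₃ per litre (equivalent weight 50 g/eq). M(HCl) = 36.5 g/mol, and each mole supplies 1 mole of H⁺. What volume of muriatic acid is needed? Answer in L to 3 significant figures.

(a) 25.1 L; (b) 36.2 L

(a) Volume: 1060 m³ = 1,060,000 L.
(a) [OCl⁻]/[HOCl] = 10^(pH − pKa) = 10^(7.48 − 7.4) = 1.202; fraction as HOCl = 1/(1 + 1.202) = 0.4541.
(a) Free chlorine required for 1.83 ppm HOCl: 1.83 / 0.4541 = 4.03 ppm.
(a) FC to add: 4.03 − 0.7 = 3.33 mg/L as Cl₂.
(a) Cl₂ equivalent: 3.33 mg/L × 1,060,000 L = 3530 g.
(a) Product at 13.0% available Cl: 3530 / 0.13 = 27,150 g.
(a) Volume: 27,150 g ÷ 1.08 g/mL = 25,140 mL.

(b) Volume: 800 m³ = 800,000 L.
(b) Alkalinity to neutralize: (167 − 146) = 21 mg/L as CaCO₃ × 800,000 L = 16,800 g as CaCO₃.
(b) Equivalents of H⁺ required: 16,800 ÷ 50 g/eq = 336 eq = 336 mol HCl.
(b) Mass of HCl: 336 × 36.5 = 12,260 g.
(b) Mass of 29.7% solution: 12,260 / 0.297 = 41,290 g.
(b) Volume: 41,290 g ÷ 1.14 g/mL = 36,220 mL.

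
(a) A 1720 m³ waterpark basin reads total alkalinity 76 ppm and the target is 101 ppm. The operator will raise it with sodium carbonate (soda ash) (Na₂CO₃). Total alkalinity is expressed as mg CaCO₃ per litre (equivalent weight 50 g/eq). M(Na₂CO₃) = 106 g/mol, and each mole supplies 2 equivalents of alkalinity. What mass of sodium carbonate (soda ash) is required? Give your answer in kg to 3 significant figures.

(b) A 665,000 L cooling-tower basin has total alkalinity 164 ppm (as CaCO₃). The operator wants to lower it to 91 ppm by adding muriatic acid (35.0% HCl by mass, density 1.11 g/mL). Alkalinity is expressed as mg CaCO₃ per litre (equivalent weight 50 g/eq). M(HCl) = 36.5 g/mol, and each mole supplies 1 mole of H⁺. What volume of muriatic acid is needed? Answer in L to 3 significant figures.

(a) Volume: 1720 m³ = 1,720,000 L.
(a) Alkalinity to add: (101 − 76) = 25 mg/L as CaCO₃ × 1,720,000 L = 43,000 g as CaCO₃.
(a) Equivalents: 43,000 g ÷ 50 g/eq = 860 eq.
(a) Each mole of Na₂CO₃ supplies 2 eq, so 860 / 2 = 430 mol.
(a) Mass: 430 mol × 106 g/mol = 45,580 g.

(b) Alkalinity to neutralize: (164 − 91) = 73 mg/L as CaCO₃ × 665,000 L = 48,540 g as CaCO₃.
(b) Equivalents of H⁺ required: 48,540 ÷ 50 g/eq = 970.9 eq = 970.9 mol HCl.
(b) Mass of HCl: 970.9 × 36.5 = 35,440 g.
(b) Mass of 35.0% solution: 35,440 / 0.35 = 101,300 g.
(b) Volume: 101,300 g ÷ 1.11 g/mL = 91,220 mL.

(a) 45.6 kg; (b) 91.2 L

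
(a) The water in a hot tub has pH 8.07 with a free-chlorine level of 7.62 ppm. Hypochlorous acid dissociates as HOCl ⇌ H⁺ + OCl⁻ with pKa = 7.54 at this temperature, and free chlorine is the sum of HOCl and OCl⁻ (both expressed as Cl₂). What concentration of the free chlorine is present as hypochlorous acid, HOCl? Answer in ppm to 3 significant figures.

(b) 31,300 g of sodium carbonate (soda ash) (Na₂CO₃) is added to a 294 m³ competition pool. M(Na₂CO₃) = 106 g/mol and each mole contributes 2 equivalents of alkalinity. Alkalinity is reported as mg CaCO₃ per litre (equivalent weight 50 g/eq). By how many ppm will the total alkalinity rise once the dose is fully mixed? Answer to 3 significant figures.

(a) 1.74 ppm; (b) 100 ppm

(a) [OCl⁻]/[HOCl] = 10^(pH − pKa) = 10^(8.07 − 7.54) = 10^0.53 = 3.388.
(a) Fraction as HOCl = 1 / (1 + 3.388) = 0.2279.
(a) HOCl = 0.2279 × 7.62 ppm = 1.736 ppm.

(b) Volume: 294 m³ = 294,000 L.
(b) Moles of Na₂CO₃: 31,300 g ÷ 106 g/mol = 295.3 mol → 590.6 eq of alkalinity.
(b) As CaCO₃: 590.6 eq × 50 g/eq = 29,530 g.
(b) Rise: 29,530 g / 294,000 L × 1000 = 100.4 mg/L.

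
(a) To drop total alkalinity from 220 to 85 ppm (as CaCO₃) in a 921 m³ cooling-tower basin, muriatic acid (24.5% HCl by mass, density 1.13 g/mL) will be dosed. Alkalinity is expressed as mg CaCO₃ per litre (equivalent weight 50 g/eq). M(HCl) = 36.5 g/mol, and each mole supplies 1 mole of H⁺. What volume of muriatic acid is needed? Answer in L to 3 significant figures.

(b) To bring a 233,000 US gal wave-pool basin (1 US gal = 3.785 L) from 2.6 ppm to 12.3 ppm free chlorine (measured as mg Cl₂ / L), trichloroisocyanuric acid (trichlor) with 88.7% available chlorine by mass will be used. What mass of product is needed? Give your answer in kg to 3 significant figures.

(a) Volume: 921 m³ = 921,000 L.
(a) Alkalinity to neutralize: (220 − 85) = 135 mg/L as CaCO₃ × 921,000 L = 124,300 g as CaCO₃.
(a) Equivalents of H⁺ required: 124,300 ÷ 50 g/eq = 2487 eq = 2487 mol HCl.
(a) Mass of HCl: 2487 × 36.5 = 90,760 g.
(a) Mass of 24.5% solution: 90,760 / 0.245 = 370,500 g.
(a) Volume: 370,500 g ÷ 1.13 g/mL = 327,800 mL.

(b) Volume: 233,000 US gal × 3.785 L/gal = 881,905 L.
(b) Chlorine deficit: 12.3 − 2.6 = 9.7 ppm = 9.7 mg/L as Cl₂.
(b) Cl₂ equivalent needed: 9.7 mg/L × 881,905 L = 8,554,000 mg = 8554 g.
(b) Product at 88.7% available chlorine: 8554 / 0.887 = 9644 g.

(a) 328 L; (b) 9.64 kg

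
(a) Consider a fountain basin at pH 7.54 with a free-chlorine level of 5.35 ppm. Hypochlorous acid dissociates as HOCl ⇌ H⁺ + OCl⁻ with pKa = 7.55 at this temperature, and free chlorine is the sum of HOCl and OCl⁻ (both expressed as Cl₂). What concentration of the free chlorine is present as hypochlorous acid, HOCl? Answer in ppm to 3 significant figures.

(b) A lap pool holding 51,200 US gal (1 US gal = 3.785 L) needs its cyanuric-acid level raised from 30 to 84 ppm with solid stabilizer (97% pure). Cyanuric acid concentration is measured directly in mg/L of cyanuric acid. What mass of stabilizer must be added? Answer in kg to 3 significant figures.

(a) 2.71 ppm; (b) 10.8 kg

(a) [OCl⁻]/[HOCl] = 10^(pH − pKa) = 10^(7.54 − 7.55) = 10^-0.01 = 0.9772.
(a) Fraction as HOCl = 1 / (1 + 0.9772) = 0.5058.
(a) HOCl = 0.5058 × 5.35 ppm = 2.706 ppm.

(b) Volume: 51,200 US gal × 3.785 L/gal = 193,792 L.
(b) CYA to add: (84 − 30) = 54 mg/L × 193,792 L = 10,460 g cyanuric acid.
(b) At 97% purity: 10,460 / 0.97 = 10,790 g product.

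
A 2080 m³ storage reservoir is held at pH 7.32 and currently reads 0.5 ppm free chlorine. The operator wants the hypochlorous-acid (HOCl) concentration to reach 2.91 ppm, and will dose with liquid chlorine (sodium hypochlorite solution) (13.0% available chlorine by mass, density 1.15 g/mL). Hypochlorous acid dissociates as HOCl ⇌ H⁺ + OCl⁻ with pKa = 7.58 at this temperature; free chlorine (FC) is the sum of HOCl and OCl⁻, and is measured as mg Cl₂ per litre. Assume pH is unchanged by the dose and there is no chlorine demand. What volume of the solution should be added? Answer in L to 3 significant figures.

Volume: 2080 m³ = 2,080,000 L.
[OCl⁻]/[HOCl] = 10^(pH − pKa) = 10^(7.32 − 7.58) = 0.5495; fraction as HOCl = 1/(1 + 0.5495) = 0.6454.
Free chlorine required for 2.91 ppm HOCl: 2.91 / 0.6454 = 4.509 ppm.
FC to add: 4.509 − 0.5 = 4.009 mg/L as Cl₂.
Cl₂ equivalent: 4.009 mg/L × 2,080,000 L = 8339 g.
Product at 13.0% available Cl: 8339 / 0.13 = 64,150 g.
Volume: 64,150 g ÷ 1.15 g/mL = 55,780 mL.

55.8 L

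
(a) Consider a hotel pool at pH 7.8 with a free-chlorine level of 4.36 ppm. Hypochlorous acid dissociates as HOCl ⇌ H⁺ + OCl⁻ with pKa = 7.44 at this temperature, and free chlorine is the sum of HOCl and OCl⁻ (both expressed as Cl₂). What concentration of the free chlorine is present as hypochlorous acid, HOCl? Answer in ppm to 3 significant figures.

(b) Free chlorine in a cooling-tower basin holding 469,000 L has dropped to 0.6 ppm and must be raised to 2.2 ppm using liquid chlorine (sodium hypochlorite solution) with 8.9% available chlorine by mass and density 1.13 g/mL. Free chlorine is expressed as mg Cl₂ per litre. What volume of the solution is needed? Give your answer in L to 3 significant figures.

(a) 1.32 ppm; (b) 7.46 L

(a) [OCl⁻]/[HOCl] = 10^(pH − pKa) = 10^(7.8 − 7.44) = 10^0.36 = 2.291.
(a) Fraction as HOCl = 1 / (1 + 2.291) = 0.3039.
(a) HOCl = 0.3039 × 4.36 ppm = 1.325 ppm.

(b) Chlorine deficit: 2.2 − 0.6 = 1.6 ppm = 1.6 mg/L as Cl₂.
(b) Cl₂ equivalent needed: 1.6 mg/L × 469,000 L = 750,400 mg = 750.4 g.
(b) Product at 8.9% available chlorine: 750.4 / 0.089 = 8431 g.
(b) Volume at density 1.13 g/mL: 8431 g ÷ 1.13 g/mL = 7461 mL.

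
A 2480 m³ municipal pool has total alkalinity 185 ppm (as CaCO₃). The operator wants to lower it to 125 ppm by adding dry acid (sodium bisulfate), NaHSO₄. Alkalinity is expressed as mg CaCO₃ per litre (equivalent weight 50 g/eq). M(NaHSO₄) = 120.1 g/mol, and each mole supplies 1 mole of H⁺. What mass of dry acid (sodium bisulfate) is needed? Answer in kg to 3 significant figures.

357 kg

Volume: 2480 m³ = 2,480,000 L.
Alkalinity to neutralize: (185 − 125) = 60 mg/L as CaCO₃ × 2,480,000 L = 148,800 g as CaCO₃.
Equivalents of H⁺ required: 148,800 ÷ 50 g/eq = 2976 eq = 2976 mol NaHSO₄.
Mass of NaHSO₄: 2976 × 120.1 = 357,400 g.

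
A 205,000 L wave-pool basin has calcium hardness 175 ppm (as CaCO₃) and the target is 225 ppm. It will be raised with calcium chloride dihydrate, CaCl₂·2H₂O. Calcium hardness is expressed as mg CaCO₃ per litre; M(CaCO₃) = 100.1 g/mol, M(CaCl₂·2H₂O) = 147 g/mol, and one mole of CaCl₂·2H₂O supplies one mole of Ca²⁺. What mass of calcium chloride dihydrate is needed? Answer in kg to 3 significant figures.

15.1 kg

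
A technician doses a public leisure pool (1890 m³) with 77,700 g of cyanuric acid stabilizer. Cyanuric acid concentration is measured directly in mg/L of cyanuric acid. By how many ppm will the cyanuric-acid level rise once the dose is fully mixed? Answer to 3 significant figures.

Volume: 1890 m³ = 1,890,000 L.
Rise: 77,700 g / 1,890,000 L × 1000 = 41.11 mg/L.

41.1 ppm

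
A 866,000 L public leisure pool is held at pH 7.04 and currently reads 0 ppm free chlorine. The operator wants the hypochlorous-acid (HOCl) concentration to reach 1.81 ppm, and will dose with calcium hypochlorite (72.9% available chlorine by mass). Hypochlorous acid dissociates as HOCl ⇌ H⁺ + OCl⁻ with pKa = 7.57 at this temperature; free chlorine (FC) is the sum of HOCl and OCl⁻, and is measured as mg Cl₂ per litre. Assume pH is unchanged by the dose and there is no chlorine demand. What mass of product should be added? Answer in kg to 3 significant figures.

[OCl⁻]/[HOCl] = 10^(pH − pKa) = 10^(7.04 − 7.57) = 0.2951; fraction as HOCl = 1/(1 + 0.2951) = 0.7721.
Free chlorine required for 1.81 ppm HOCl: 1.81 / 0.7721 = 2.344 ppm.
FC to add: 2.344 − 0 = 2.344 mg/L as Cl₂.
Cl₂ equivalent: 2.344 mg/L × 866,000 L = 2030 g.
Product at 72.9% available Cl: 2030 / 0.729 = 2785 g.

2.78 kg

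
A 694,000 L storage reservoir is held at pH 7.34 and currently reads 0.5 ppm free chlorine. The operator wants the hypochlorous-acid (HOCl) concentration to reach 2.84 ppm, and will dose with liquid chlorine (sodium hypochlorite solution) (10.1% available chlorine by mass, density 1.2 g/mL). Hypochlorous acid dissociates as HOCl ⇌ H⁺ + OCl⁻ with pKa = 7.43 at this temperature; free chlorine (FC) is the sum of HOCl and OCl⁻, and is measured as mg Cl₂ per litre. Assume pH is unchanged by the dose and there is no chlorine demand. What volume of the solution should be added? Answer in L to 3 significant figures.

26.6 L

[OCl⁻]/[HOCl] = 10^(pH − pKa) = 10^(7.34 − 7.43) = 0.8128; fraction as HOCl = 1/(1 + 0.8128) = 0.5516.
Free chlorine required for 2.84 ppm HOCl: 2.84 / 0.5516 = 5.148 ppm.
FC to add: 5.148 − 0.5 = 4.648 mg/L as Cl₂.
Cl₂ equivalent: 4.648 mg/L × 694,000 L = 3226 g.
Product at 10.1% available Cl: 3226 / 0.101 = 31,940 g.
Volume: 31,940 g ÷ 1.2 g/mL = 26,620 mL.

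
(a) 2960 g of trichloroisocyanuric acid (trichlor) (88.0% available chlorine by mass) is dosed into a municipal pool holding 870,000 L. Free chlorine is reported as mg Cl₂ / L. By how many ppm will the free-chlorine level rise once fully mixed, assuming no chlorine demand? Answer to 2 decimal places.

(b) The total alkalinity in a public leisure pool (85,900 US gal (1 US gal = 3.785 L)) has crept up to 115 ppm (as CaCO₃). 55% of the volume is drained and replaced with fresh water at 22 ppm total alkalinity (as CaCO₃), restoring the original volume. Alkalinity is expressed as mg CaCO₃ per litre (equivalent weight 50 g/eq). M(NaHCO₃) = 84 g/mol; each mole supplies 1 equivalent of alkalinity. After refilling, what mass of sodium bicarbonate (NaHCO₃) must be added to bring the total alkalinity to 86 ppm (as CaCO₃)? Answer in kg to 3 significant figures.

(a) 2.99 ppm; (b) 12.1 kg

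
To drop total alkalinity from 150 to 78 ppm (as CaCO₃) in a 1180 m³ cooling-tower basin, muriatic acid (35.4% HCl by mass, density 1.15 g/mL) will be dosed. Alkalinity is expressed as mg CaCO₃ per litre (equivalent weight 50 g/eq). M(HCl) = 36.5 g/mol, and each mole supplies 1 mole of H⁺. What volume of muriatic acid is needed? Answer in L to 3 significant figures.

Volume: 1180 m³ = 1,180,000 L.
Alkalinity to neutralize: (150 − 78) = 72 mg/L as CaCO₃ × 1,180,000 L = 84,960 g as CaCO₃.
Equivalents of H⁺ required: 84,960 ÷ 50 g/eq = 1699 eq = 1699 mol HCl.
Mass of HCl: 1699 × 36.5 = 62,020 g.
Mass of 35.4% solution: 62,020 / 0.354 = 175,200 g.
Volume: 175,200 g ÷ 1.15 g/mL = 152,300 mL.

152 L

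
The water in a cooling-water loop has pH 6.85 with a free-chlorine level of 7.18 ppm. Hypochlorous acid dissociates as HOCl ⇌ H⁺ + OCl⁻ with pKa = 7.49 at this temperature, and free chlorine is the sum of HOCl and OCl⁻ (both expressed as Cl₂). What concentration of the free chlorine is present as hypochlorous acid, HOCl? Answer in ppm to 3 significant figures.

5.84 ppm

[OCl⁻]/[HOCl] = 10^(pH − pKa) = 10^(6.85 − 7.49) = 10^-0.64 = 0.2291.
Fraction as HOCl = 1 / (1 + 0.2291) = 0.8136.
HOCl = 0.8136 × 7.18 ppm = 5.842 ppm.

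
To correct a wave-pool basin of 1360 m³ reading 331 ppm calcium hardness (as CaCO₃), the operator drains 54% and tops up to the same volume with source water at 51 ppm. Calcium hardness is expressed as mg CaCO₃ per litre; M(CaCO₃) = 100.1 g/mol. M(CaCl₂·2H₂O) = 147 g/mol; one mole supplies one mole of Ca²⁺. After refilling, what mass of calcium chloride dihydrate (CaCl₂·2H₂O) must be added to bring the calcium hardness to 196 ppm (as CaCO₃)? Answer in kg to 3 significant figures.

32.4 kg

Volume: 1360 m³ = 1,360,000 L.
After draining 54% and refilling: 331 × 0.46 + 51 × 0.54 = 179.8 ppm.
Deficit to target: 196 − 179.8 = 16.2 mg/L.
As CaCO₃: 16.2 mg/L × 1,360,000 L = 22,030 g; ÷ 100.1 = 220.1 mol Ca²⁺.
Mass: 220.1 × 147 = 32,350 g.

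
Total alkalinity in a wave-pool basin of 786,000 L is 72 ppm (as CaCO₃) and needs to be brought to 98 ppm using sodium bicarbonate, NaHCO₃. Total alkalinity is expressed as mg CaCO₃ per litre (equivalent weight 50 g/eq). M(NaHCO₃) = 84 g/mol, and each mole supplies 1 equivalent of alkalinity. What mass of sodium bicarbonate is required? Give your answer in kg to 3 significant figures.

34.3 kg

Alkalinity to add: (98 − 72) = 26 mg/L as CaCO₃ × 786,000 L = 20,440 g as CaCO₃.
Equivalents: 20,440 g ÷ 50 g/eq = 408.7 eq.
NaHCO₃ supplies 1 eq per mole → 408.7 mol.
Mass: 408.7 mol × 84 g/mol = 34,330 g.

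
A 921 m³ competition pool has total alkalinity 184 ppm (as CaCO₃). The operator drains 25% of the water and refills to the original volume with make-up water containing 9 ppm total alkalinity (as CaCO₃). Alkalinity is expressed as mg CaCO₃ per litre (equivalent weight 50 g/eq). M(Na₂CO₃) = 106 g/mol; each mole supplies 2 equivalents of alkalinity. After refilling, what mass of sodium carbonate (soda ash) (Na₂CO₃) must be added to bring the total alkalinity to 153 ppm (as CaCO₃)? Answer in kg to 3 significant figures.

Volume: 921 m³ = 921,000 L.
After draining 25% and refilling: 184 × 0.75 + 9 × 0.25 = 140.25 ppm.
Deficit to target: 153 − 140.25 = 12.75 mg/L.
As CaCO₃: 12.75 mg/L × 921,000 L = 11,740 g; ÷ 50 g/eq ÷ 2 = 117.4 mol Na₂CO₃.
Mass: 117.4 × 106 = 12,450 g.

12.4 kg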